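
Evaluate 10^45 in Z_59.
Using repeated squaring. 45 = 32 + 8 + 4 + 1 (binary 101101). Repeated squaring mod 59: 10^1 ≡ 10; 10^2 ≡ 10² = 100 ≡ 41; 10^4 ≡ 41² = 1681 ≡ 29; 10^8 ≡ 29² = 841 ≡ 15; 10^16 ≡ 15² = 225 ≡ 48; 10^32 ≡ 48² = 2304 ≡ 3. Multiply: 10^45 = 10^32 × 10^8 × 10^4 × 10^1 ≡ 3 × 15 × 29 × 10 (mod 59): 3 × 15 = 45 ≡ 45; 45 × 29 = 1305 ≡ 7; 7 × 10 = 70 ≡ 11. So 10^45 ≡ 11 (mod 59).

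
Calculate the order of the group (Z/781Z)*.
700

Prime factorization: 781 = 11 × 71
Using the formula φ(n) = n × Π(1 - 1/p) for each prime factor p:
φ(781) = 781 × (1 - 1/11) × (1 - 1/71)
φ(781) = 700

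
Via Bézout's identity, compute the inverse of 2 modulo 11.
Extended GCD: 2(-5) + 11(1) = 1. So 2^(-1) ≡ 6 ≡ 6 (mod 11). Verify: 2 × 6 = 12 ≡ 1 (mod 11)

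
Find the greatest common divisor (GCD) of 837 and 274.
1

Using the Euclidean algorithm:
837 = 3 × 274 + 15
274 = 18 × 15 + 4
15 = 3 × 4 + 3
4 = 1 × 3 + 1
3 = 3 × 1 + 0

GCD(837, 274) = 1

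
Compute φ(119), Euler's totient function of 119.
96

Prime factorization: 119 = 7 × 17
Using the formula φ(n) = n × Π(1 - 1/p) for each prime factor p:
φ(119) = 119 × (1 - 1/7) × (1 - 1/17)
φ(119) = 96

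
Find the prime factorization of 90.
2 × 3^2 × 5

Divide by primes starting from smallest:
90 ÷ 2 = 45
45 ÷ 3 = 15
15 ÷ 3 = 5
5 ÷ 5 = 1

90 = 2 × 3^2 × 5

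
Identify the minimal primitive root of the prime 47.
p - 1 = 46 has prime divisors 2, 23. h is a primitive root mod 47 iff h^(46/q) ≢ 1 (mod 47) for each such q.
h = 2: 2^23 ≡ 1, 2^2 ≡ 4 (mod 47); 2^23 ≡ 1, so not a primitive root.
h = 3: 3^23 ≡ 1, 3^2 ≡ 9 (mod 47); 3^23 ≡ 1, so not a primitive root.
h = 4: 4^23 ≡ 1, 4^2 ≡ 16 (mod 47); 4^23 ≡ 1, so not a primitive root.
h = 5: 5^23 ≡ 46, 5^2 ≡ 25 (mod 47); none is 1, so 5 has order 46 and is a primitive root.
The smallest primitive root mod 47 is g = 5.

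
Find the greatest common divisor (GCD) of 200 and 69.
1

Using the Euclidean algorithm:
200 = 2 × 69 + 62
69 = 1 × 62 + 7
62 = 8 × 7 + 6
7 = 1 × 6 + 1
6 = 6 × 1 + 0

GCD(200, 69) = 1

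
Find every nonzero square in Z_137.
QRs mod 137: {1, 2, 4, 7, 8, 9, 11, 14, 15, 16, 17, 18, 19, 22, 25, 28, 30, 32, 34, 36, 37, 38, 39, 44, 49, 50, 56, 59, 60, 61, 63, 64, 65, 68, 69, 72, 73, 74, 76, 77, 78, 81, 87, 88, 93, 98, 99, 100, 101, 103, 105, 107, 109, 112, 115, 118, 119, 120, 121, 122, 123, 126, 128, 129, 130, 133, 135, 136}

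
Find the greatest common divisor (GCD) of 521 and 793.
1

Using the Euclidean algorithm:
521 = 0 × 793 + 521
793 = 1 × 521 + 272
521 = 1 × 272 + 249
272 = 1 × 249 + 23
249 = 10 × 23 + 19
23 = 1 × 19 + 4
19 = 4 × 4 + 3
4 = 1 × 3 + 1
3 = 3 × 1 + 0

GCD(521, 793) = 1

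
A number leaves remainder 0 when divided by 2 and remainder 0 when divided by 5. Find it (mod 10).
M = 2 × 5 = 10. M₁ = 5, y₁ ≡ 1 (mod 2). M₂ = 2, y₂ ≡ 3 (mod 5). m = 0×5×1 + 0×2×3 ≡ 0 (mod 10)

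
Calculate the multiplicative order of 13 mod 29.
Powers of 13 mod 29: 13^1≡13, 13^2≡24, 13^3≡22, 13^4≡25, 13^5≡6, 13^6≡20, 13^7≡28, 13^8≡16, 13^9≡5, 13^10≡7, 13^11≡4, 13^12≡23, 13^13≡9, 13^14≡1. Order = 14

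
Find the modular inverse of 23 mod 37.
23^(-1) ≡ 29 (mod 37). Verification: 23 × 29 = 667 ≡ 1 (mod 37)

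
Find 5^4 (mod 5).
5 ≡ 0 (mod 5). 4 = 4 (binary 100). Repeated squaring mod 5: 0^1 ≡ 0; 0^2 ≡ 0² = 0 ≡ 0; 0^4 ≡ 0² = 0 ≡ 0. So 5^4 ≡ 0 (mod 5).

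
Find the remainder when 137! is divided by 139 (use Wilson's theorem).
(138)! = (137)! × (138) ≡ -1 (mod 139). So (137)! ≡ -1 × (138)^(-1) ≡ (-1)×(-1) = 1 (mod 139)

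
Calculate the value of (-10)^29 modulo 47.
Using repeated squaring. (-10) ≡ 37 (mod 47). 29 = 16 + 8 + 4 + 1 (binary 11101). Repeated squaring mod 47: 37^1 ≡ 37; 37^2 ≡ 37² = 1369 ≡ 6; 37^4 ≡ 6² = 36 ≡ 36; 37^8 ≡ 36² = 1296 ≡ 27; 37^16 ≡ 27² = 729 ≡ 24. Multiply: (-10)^29 ≡ 37^16 × 37^8 × 37^4 × 37^1 ≡ 24 × 27 × 36 × 37 (mod 47): 24 × 27 = 648 ≡ 37; 37 × 36 = 1332 ≡ 16; 16 × 37 = 592 ≡ 28. So (-10)^29 ≡ 28 (mod 47).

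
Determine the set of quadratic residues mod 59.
QRs mod 59: {1, 3, 4, 5, 7, 9, 12, 15, 16, 17, 19, 20, 21, 22, 25, 26, 27, 28, 29, 35, 36, 41, 45, 46, 48, 49, 51, 53, 57}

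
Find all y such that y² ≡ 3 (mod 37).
The square roots of 3 mod 37 are 22 and 15. Verify: 22² = 484 ≡ 3 (mod 37)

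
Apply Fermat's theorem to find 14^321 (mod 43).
By Fermat: 14^{42} ≡ 1 (mod 43). 321 = 7×42 + 27. So 14^{321} ≡ 14^{27} ≡ 21 (mod 43)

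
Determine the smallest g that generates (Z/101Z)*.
2

A primitive root g modulo p has order p-1 = 100
Prime divisors of 100: [2, 5]
g is a primitive root iff g^(100/q) ≢ 1 (mod 101) for each prime divisor q
Testing small values:
  g = 2: 2^50 ≡ 100, 2^20 ≡ 95 (mod 101) → none is 1, primitive root!
The smallest primitive root is 2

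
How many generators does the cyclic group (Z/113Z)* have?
48

The number of primitive roots modulo p is φ(p-1) = φ(112)
φ(112) = 48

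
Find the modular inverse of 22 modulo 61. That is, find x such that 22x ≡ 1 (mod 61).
25

Using Extended Euclidean Algorithm:
gcd(22, 61) = 1
Bezout coefficients: 22 × 25 + 61 × -9 = 1
So 22 × 25 ≡ 1 (mod 61)
The inverse is 25 mod 61 = 25
Verification: 22 × 25 = 550 = 9 × 61 + 1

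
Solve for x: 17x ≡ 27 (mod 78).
75

Since gcd(17, 78) = 1 divides 27, a solution exists.
Multiply both sides by the inverse of 17 mod 78:
  17^(-1) mod 78 = 23
  x ≡ 23 × 27 ≡ 621 ≡ 75 (mod 78)
Verification: 17 × 75 = 1275 = 16 × 78 + 27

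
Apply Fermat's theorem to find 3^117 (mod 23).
By Fermat: 3^{22} ≡ 1 (mod 23). 117 = 5×22 + 7. So 3^{117} ≡ 3^{7} ≡ 2 (mod 23)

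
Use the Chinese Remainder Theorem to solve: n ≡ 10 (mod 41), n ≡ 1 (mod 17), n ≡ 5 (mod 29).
7226

Using the Chinese Remainder Theorem:
M = product of moduli = 20213
For equation 1: M_1 = 493, 493 ≡ 1 (mod 41), inverse of 493 mod 41 is 1 (check: 1 × 1 = 1 ≡ 1 (mod 41))
For equation 2: M_2 = 1189, 1189 ≡ 16 (mod 17), inverse of 1189 mod 17 is 16 (check: 16 × 16 = 256 ≡ 1 (mod 17))
For equation 3: M_3 = 697, 697 ≡ 1 (mod 29), inverse of 697 mod 29 is 1 (check: 1 × 1 = 1 ≡ 1 (mod 29))
Combine: n ≡ Σ r_i×M_i×(M_i⁻¹ mod m_i) = 10×493×1 + 1×1189×16 + 5×697×1 = 4930 + 19024 + 3485 = 27439
27439 mod 20213 = 7226
n ≡ 7226 (mod 20213)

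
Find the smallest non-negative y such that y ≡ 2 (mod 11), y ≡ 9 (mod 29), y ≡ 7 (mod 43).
7317

Using the Chinese Remainder Theorem:
M = product of moduli = 13717
For equation 1: M_1 = 1247, 1247 ≡ 4 (mod 11), inverse of 1247 mod 11 is 3 (check: 4 × 3 = 12 ≡ 1 (mod 11))
For equation 2: M_2 = 473, 473 ≡ 9 (mod 29), inverse of 473 mod 29 is 13 (check: 9 × 13 = 117 ≡ 1 (mod 29))
For equation 3: M_3 = 319, 319 ≡ 18 (mod 43), inverse of 319 mod 43 is 12 (check: 18 × 12 = 216 ≡ 1 (mod 43))
Combine: y ≡ Σ r_i×M_i×(M_i⁻¹ mod m_i) = 2×1247×3 + 9×473×13 + 7×319×12 = 7482 + 55341 + 26796 = 89619
89619 mod 13717 = 7317
y ≡ 7317 (mod 13717)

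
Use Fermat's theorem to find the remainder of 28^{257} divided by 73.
39

By Fermat's Little Theorem, a^(p-1) ≡ 1 (mod p) for prime p and gcd(a, p) = 1
Here p = 73, so 28^72 ≡ 1 (mod 73)
We can reduce the exponent: 257 mod 72 = 41
So 28^257 ≡ 28^41 (mod 73)
Computing: 28^41 mod 73 = 39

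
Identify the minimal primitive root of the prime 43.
p - 1 = 42 has prime divisors 2, 3, 7. h is a primitive root mod 43 iff h^(42/q) ≢ 1 (mod 43) for each such q.
h = 2: 2^21 ≡ 42, 2^14 ≡ 1, 2^6 ≡ 21 (mod 43); 2^14 ≡ 1, so not a primitive root.
h = 3: 3^21 ≡ 42, 3^14 ≡ 36, 3^6 ≡ 41 (mod 43); none is 1, so 3 has order 42 and is a primitive root.
The smallest primitive root mod 43 is g = 3.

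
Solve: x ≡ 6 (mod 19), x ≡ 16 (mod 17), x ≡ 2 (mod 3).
M = 19 × 17 × 3 = 969. M₁ = 51, y₁ ≡ 3 (mod 19). M₂ = 57, y₂ ≡ 3 (mod 17). M₃ = 323, y₃ ≡ 2 (mod 3). x = 6×51×3 + 16×57×3 + 2×323×2 ≡ 101 (mod 969)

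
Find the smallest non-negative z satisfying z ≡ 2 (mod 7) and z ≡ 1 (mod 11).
M = 7 × 11 = 77. M₁ = 11, y₁ ≡ 2 (mod 7). M₂ = 7, y₂ ≡ 8 (mod 11). z = 2×11×2 + 1×7×8 ≡ 23 (mod 77)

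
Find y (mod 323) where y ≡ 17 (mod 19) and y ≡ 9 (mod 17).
M = 19 × 17 = 323. M₁ = 17, y₁ ≡ 9 (mod 19). M₂ = 19, y₂ ≡ 9 (mod 17). y = 17×17×9 + 9×19×9 ≡ 264 (mod 323)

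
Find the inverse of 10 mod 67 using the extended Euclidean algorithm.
Extended GCD: 10(-20) + 67(3) = 1. So 10^(-1) ≡ 47 ≡ 47 (mod 67). Verify: 10 × 47 = 470 ≡ 1 (mod 67)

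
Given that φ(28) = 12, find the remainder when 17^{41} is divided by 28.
By Euler: 17^{12} ≡ 1 (mod 28) since gcd(17, 28) = 1. 41 = 3×12 + 5. So 17^{41} ≡ 17^{5} ≡ 5 (mod 28)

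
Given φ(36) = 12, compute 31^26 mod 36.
By Euler: 31^{12} ≡ 1 (mod 36) since gcd(31, 36) = 1. 26 = 2×12 + 2. So 31^{26} ≡ 31^{2} ≡ 25 (mod 36)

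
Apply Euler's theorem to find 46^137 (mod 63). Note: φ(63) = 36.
By Euler: 46^{36} ≡ 1 (mod 63) since gcd(46, 63) = 1. 137 = 3×36 + 29. So 46^{137} ≡ 46^{29} ≡ 37 (mod 63)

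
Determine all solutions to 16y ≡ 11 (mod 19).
9

Since gcd(16, 19) = 1 divides 11, a solution exists.
Multiply both sides by the inverse of 16 mod 19:
  16^(-1) mod 19 = 6
  x ≡ 6 × 11 ≡ 66 ≡ 9 (mod 19)
Verification: 16 × 9 = 144 = 7 × 19 + 11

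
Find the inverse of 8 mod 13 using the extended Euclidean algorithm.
Extended GCD: 8(5) + 13(-3) = 1. So 8^(-1) ≡ 5 ≡ 5 (mod 13). Verify: 8 × 5 = 40 ≡ 1 (mod 13)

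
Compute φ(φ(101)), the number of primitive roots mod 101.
Number of primitive roots mod 101 = φ(100) = 40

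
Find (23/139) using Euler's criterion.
(23/139) = 23^{69} mod 139 = -1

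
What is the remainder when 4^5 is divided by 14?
5 = 4 + 1 (binary 101). Repeated squaring mod 14: 4^1 ≡ 4; 4^2 ≡ 4² = 16 ≡ 2; 4^4 ≡ 2² = 4 ≡ 4. Multiply: 4^5 = 4^4 × 4^1 ≡ 4 × 4 (mod 14): 4 × 4 = 16 ≡ 2. So 4^5 ≡ 2 (mod 14).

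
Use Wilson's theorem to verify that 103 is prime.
(102)! mod 103 = 102. Since this equals -1 (mod 103), Wilson confirms 103 is prime.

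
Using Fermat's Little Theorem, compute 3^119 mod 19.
By Fermat: 3^{18} ≡ 1 (mod 19). 119 = 6×18 + 11. So 3^{119} ≡ 3^{11} ≡ 10 (mod 19)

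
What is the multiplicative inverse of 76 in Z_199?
76^(-1) ≡ 55 (mod 199). Verification: 76 × 55 = 4180 ≡ 1 (mod 199)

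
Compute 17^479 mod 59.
Using Fermat: 17^{58} ≡ 1 (mod 59). 479 ≡ 15 (mod 58). So 17^{479} ≡ 17^{15} ≡ 28 (mod 59)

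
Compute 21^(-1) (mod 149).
21^(-1) ≡ 71 (mod 149). Verification: 21 × 71 = 1491 ≡ 1 (mod 149)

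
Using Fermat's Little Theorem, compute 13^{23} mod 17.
4

By Fermat's Little Theorem, a^(p-1) ≡ 1 (mod p) for prime p and gcd(a, p) = 1
Here p = 17, so 13^16 ≡ 1 (mod 17)
We can reduce the exponent: 23 mod 16 = 7
So 13^23 ≡ 13^7 (mod 17)
Computing: 13^7 mod 17 = 4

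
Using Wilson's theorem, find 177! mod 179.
(178)! = (177)! × (178) ≡ -1 (mod 179). So (177)! ≡ -1 × (178)^(-1) ≡ (-1)×(-1) = 1 (mod 179)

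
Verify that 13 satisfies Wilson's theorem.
(12)! mod 13 = 12. Since this equals -1 (mod 13), Wilson confirms 13 is prime.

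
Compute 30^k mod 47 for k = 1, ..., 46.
g^1, g^2, ..., g^{46} mod 47: {30, 7, 22, 2, 13, 14, 44, 4, 26, 28, 41, 8, 5, 9, 35, 16, 10, 18, 23, 32, 20, 36, 46, 17, 40, 25, 45, 34, 33, 3, 43, 21, 19, 6, 39, 42, 38, 12, 31, 37, 29, 24, 15, 27, 11, 1}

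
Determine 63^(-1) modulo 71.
63^(-1) ≡ 62 (mod 71). Verification: 63 × 62 = 3906 ≡ 1 (mod 71)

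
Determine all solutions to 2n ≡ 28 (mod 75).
14

Since gcd(2, 75) = 1 divides 28, a solution exists.
Multiply both sides by the inverse of 2 mod 75:
  2^(-1) mod 75 = 38
  x ≡ 38 × 28 ≡ 1064 ≡ 14 (mod 75)
Verification: 2 × 14 = 28 = 0 × 75 + 28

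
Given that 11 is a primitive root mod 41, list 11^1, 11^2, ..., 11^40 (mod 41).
g^1, g^2, ..., g^{40} mod 41: {11, 39, 19, 4, 3, 33, 35, 16, 12, 9, 17, 23, 7, 36, 27, 10, 28, 21, 26, 40, 30, 2, 22, 37, 38, 8, 6, 25, 29, 32, 24, 18, 34, 5, 14, 31, 13, 20, 15, 1}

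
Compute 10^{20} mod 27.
19

Using successive squaring:
Binary expansion of 20: 10100
Powers of 10 mod 27 (each is the square of the previous):
  10^1 ≡ 10 (mod 27)
  10^2 ≡ 10² = 100 ≡ 19 (mod 27)
  10^4 ≡ 19² = 361 ≡ 10 (mod 27)
  10^8 ≡ 10² = 100 ≡ 19 (mod 27)
  10^16 ≡ 19² = 361 ≡ 10 (mod 27)
20 = 16 + 4, so 10^20 = 10^16 × 10^4 ≡ 10 × 10 (mod 27)
Multiplying step by step:
  10 × 10 = 100 ≡ 19 (mod 27)
Result: 10^20 ≡ 19 (mod 27)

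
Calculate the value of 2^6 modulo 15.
6 = 4 + 2 (binary 110). Repeated squaring mod 15: 2^1 ≡ 2; 2^2 ≡ 2² = 4 ≡ 4; 2^4 ≡ 4² = 16 ≡ 1. Multiply: 2^6 = 2^4 × 2^2 ≡ 1 × 4 (mod 15): 1 × 4 = 4 ≡ 4. So 2^6 ≡ 4 (mod 15).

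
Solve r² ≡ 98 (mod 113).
The square roots of 98 mod 113 are 18 and 95. Verify: 18² = 324 ≡ 98 (mod 113)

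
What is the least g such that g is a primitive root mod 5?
p - 1 = 4 has prime divisors 2. h is a primitive root mod 5 iff h^(4/q) ≢ 1 (mod 5) for each such q.
h = 2: 2^2 ≡ 4 (mod 5); none is 1, so 2 has order 4 and is a primitive root.
The smallest primitive root mod 5 is g = 2.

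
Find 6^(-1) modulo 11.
2

Using Extended Euclidean Algorithm:
gcd(6, 11) = 1
Bezout coefficients: 6 × 2 + 11 × -1 = 1
So 6 × 2 ≡ 1 (mod 11)
The inverse is 2 mod 11 = 2
Verification: 6 × 2 = 12 = 1 × 11 + 1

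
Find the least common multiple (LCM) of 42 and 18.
126

First find GCD(42, 18) using the Euclidean algorithm:
42 = 2 × 18 + 6
18 = 3 × 6 + 0
GCD(42, 18) = 6

LCM formula: LCM(a, b) = (a × b) / GCD(a, b)
LCM(42, 18) = (42 × 18) / 6
LCM(42, 18) = 756 / 6
LCM(42, 18) = 126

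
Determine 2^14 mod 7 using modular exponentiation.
Using Fermat: 2^{6} ≡ 1 (mod 7). 14 ≡ 2 (mod 6). So 2^{14} ≡ 2^{2} ≡ 4 (mod 7)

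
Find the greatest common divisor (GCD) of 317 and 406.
1

Using the Euclidean algorithm:
317 = 0 × 406 + 317
406 = 1 × 317 + 89
317 = 3 × 89 + 50
89 = 1 × 50 + 39
50 = 1 × 39 + 11
39 = 3 × 11 + 6
11 = 1 × 6 + 5
6 = 1 × 5 + 1
5 = 5 × 1 + 0

GCD(317, 406) = 1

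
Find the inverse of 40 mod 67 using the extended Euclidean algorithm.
Extended GCD: 40(-5) + 67(3) = 1. So 40^(-1) ≡ 62 ≡ 62 (mod 67). Verify: 40 × 62 = 2480 ≡ 1 (mod 67)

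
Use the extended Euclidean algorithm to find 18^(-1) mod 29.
Extended GCD: 18(-8) + 29(5) = 1. So 18^(-1) ≡ 21 ≡ 21 (mod 29). Verify: 18 × 21 = 378 ≡ 1 (mod 29)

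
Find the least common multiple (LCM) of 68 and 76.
1292

First find GCD(68, 76) using the Euclidean algorithm:
68 = 0 × 76 + 68
76 = 1 × 68 + 8
68 = 8 × 8 + 4
8 = 2 × 4 + 0
GCD(68, 76) = 4

LCM formula: LCM(a, b) = (a × b) / GCD(a, b)
LCM(68, 76) = (68 × 76) / 4
LCM(68, 76) = 5168 / 4
LCM(68, 76) = 1292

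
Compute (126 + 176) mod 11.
5

(126 + 176) = 302
302 mod 11 = 5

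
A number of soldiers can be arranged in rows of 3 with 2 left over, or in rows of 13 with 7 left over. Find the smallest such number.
M = 3 × 13 = 39. M₁ = 13, y₁ ≡ 1 (mod 3). M₂ = 3, y₂ ≡ 9 (mod 13). z = 2×13×1 + 7×3×9 ≡ 20 (mod 39). The smallest positive such number is 20.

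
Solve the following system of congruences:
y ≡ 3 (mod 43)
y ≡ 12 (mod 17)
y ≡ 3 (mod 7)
1508

Using the Chinese Remainder Theorem:
M = product of moduli = 5117
For equation 1: M_1 = 119, 119 ≡ 33 (mod 43), inverse of 119 mod 43 is 30 (check: 33 × 30 = 990 ≡ 1 (mod 43))
For equation 2: M_2 = 301, 301 ≡ 12 (mod 17), inverse of 301 mod 17 is 10 (check: 12 × 10 = 120 ≡ 1 (mod 17))
For equation 3: M_3 = 731, 731 ≡ 3 (mod 7), inverse of 731 mod 7 is 5 (check: 3 × 5 = 15 ≡ 1 (mod 7))
Combine: y ≡ Σ r_i×M_i×(M_i⁻¹ mod m_i) = 3×119×30 + 12×301×10 + 3×731×5 = 10710 + 36120 + 10965 = 57795
57795 mod 5117 = 1508
y ≡ 1508 (mod 5117)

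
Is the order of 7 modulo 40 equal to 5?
No, the actual order is 4, not 5.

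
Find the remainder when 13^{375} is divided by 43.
By Fermat: 13^{42} ≡ 1 (mod 43). 375 = 8×42 + 39. So 13^{375} ≡ 13^{39} ≡ 11 (mod 43)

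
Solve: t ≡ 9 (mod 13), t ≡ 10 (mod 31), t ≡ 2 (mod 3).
M = 13 × 31 × 3 = 1209. M₁ = 93, y₁ ≡ 7 (mod 13). M₂ = 39, y₂ ≡ 4 (mod 31). M₃ = 403, y₃ ≡ 1 (mod 3). t = 9×93×7 + 10×39×4 + 2×403×1 ≡ 971 (mod 1209)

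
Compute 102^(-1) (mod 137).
102^(-1) ≡ 90 (mod 137). Verification: 102 × 90 = 9180 ≡ 1 (mod 137)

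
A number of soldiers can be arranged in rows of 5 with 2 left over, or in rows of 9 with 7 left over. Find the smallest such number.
M = 5 × 9 = 45. M₁ = 9, y₁ ≡ 4 (mod 5). M₂ = 5, y₂ ≡ 2 (mod 9). x = 2×9×4 + 7×5×2 ≡ 7 (mod 45). The smallest positive such number is 7.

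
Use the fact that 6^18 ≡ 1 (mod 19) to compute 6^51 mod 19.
By Fermat: 6^{18} ≡ 1 (mod 19). 51 = 2×18 + 15. So 6^{51} ≡ 6^{15} ≡ 11 (mod 19)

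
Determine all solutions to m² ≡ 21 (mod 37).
The square roots of 21 mod 37 are 13 and 24. Verify: 13² = 169 ≡ 21 (mod 37)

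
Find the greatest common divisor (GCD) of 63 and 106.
1

Using the Euclidean algorithm:
63 = 0 × 106 + 63
106 = 1 × 63 + 43
63 = 1 × 43 + 20
43 = 2 × 20 + 3
20 = 6 × 3 + 2
3 = 1 × 2 + 1
2 = 2 × 1 + 0

GCD(63, 106) = 1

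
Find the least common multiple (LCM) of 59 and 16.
944

First find GCD(59, 16) using the Euclidean algorithm:
59 = 3 × 16 + 11
16 = 1 × 11 + 5
11 = 2 × 5 + 1
5 = 5 × 1 + 0
GCD(59, 16) = 1

LCM formula: LCM(a, b) = (a × b) / GCD(a, b)
LCM(59, 16) = (59 × 16) / 1
LCM(59, 16) = 944 / 1
LCM(59, 16) = 944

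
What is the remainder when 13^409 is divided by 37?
Using Fermat: 13^{36} ≡ 1 (mod 37). 409 ≡ 13 (mod 36). So 13^{409} ≡ 13^{13} ≡ 19 (mod 37)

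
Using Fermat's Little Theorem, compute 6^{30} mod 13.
12

By Fermat's Little Theorem, a^(p-1) ≡ 1 (mod p) for prime p and gcd(a, p) = 1
Here p = 13, so 6^12 ≡ 1 (mod 13)
We can reduce the exponent: 30 mod 12 = 6
So 6^30 ≡ 6^6 (mod 13)
Computing: 6^6 mod 13 = 12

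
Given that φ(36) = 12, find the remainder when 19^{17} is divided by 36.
By Euler: 19^{12} ≡ 1 (mod 36) since gcd(19, 36) = 1. 17 = 1×12 + 5. So 19^{17} ≡ 19^{5} ≡ 19 (mod 36)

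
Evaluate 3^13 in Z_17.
Using repeated squaring. 13 = 8 + 4 + 1 (binary 1101). Repeated squaring mod 17: 3^1 ≡ 3; 3^2 ≡ 3² = 9 ≡ 9; 3^4 ≡ 9² = 81 ≡ 13; 3^8 ≡ 13² = 169 ≡ 16. Multiply: 3^13 = 3^8 × 3^4 × 3^1 ≡ 16 × 13 × 3 (mod 17): 16 × 13 = 208 ≡ 4; 4 × 3 = 12 ≡ 12. So 3^13 ≡ 12 (mod 17).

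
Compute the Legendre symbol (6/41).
(6/41) = 6^{20} mod 41 = -1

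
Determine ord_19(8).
Powers of 8 mod 19: 8^1≡8, 8^2≡7, 8^3≡18, 8^4≡11, 8^5≡12, 8^6≡1. Order = 6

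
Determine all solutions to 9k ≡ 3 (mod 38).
13

Since gcd(9, 38) = 1 divides 3, a solution exists.
Multiply both sides by the inverse of 9 mod 38:
  9^(-1) mod 38 = 17
  x ≡ 17 × 3 ≡ 51 ≡ 13 (mod 38)
Verification: 9 × 13 = 117 = 3 × 38 + 3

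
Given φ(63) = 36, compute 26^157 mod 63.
By Euler: 26^{36} ≡ 1 (mod 63) since gcd(26, 63) = 1. 157 = 4×36 + 13. So 26^{157} ≡ 26^{13} ≡ 26 (mod 63)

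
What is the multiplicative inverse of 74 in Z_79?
63

Using Extended Euclidean Algorithm:
gcd(74, 79) = 1
Bezout coefficients: 74 × -16 + 79 × 15 = 1
So 74 × -16 ≡ 1 (mod 79)
The inverse is -16 mod 79 = 63
Verification: 74 × 63 = 4662 = 59 × 79 + 1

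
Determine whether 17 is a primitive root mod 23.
p - 1 = 22 has prime divisors 2, 11. Check 17^(22/q) mod 23 for each: 17^(22/2) = 17^11 ≡ 22, 17^(22/11) = 17^2 ≡ 13 (mod 23). None of these is 1, so 17 has order 22 = φ(23), so it is a primitive root mod 23.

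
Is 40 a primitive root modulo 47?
p - 1 = 46 has prime divisors 2, 23. Check 40^(46/q) mod 47 for each: 40^(46/2) = 40^23 ≡ 46, 40^(46/23) = 40^2 ≡ 2 (mod 47). None of these is 1, so 40 has order 46 = φ(47), so it is a primitive root mod 47.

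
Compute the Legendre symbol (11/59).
(11/59) = 11^{29} mod 59 = -1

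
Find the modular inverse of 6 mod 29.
6^(-1) ≡ 5 (mod 29). Verification: 6 × 5 = 30 ≡ 1 (mod 29)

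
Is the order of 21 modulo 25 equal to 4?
No, the actual order is 5, not 4.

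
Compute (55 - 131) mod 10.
4

(55 - 131) = -76
-76 mod 10 = 4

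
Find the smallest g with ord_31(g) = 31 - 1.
p - 1 = 30 has prime divisors 2, 3, 5. h is a primitive root mod 31 iff h^(30/q) ≢ 1 (mod 31) for each such q.
h = 2: 2^15 ≡ 1, 2^10 ≡ 1, 2^6 ≡ 2 (mod 31); 2^15 ≡ 1, so not a primitive root.
h = 3: 3^15 ≡ 30, 3^10 ≡ 25, 3^6 ≡ 16 (mod 31); none is 1, so 3 has order 30 and is a primitive root.
The smallest primitive root mod 31 is g = 3.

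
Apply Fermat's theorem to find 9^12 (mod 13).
By Fermat's Little Theorem, 9^{12} ≡ 1 (mod 13) since 13 is prime and gcd(9, 13) = 1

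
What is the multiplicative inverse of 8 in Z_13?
8^(-1) ≡ 5 (mod 13). Verification: 8 × 5 = 40 ≡ 1 (mod 13)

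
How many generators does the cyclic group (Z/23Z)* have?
10

The number of primitive roots modulo p is φ(p-1) = φ(22)
φ(22) = 10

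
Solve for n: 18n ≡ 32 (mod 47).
7

Since gcd(18, 47) = 1 divides 32, a solution exists.
Multiply both sides by the inverse of 18 mod 47:
  18^(-1) mod 47 = 34
  x ≡ 34 × 32 ≡ 1088 ≡ 7 (mod 47)
Verification: 18 × 7 = 126 = 2 × 47 + 32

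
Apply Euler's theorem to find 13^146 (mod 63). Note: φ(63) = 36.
By Euler: 13^{36} ≡ 1 (mod 63) since gcd(13, 63) = 1. 146 = 4×36 + 2. So 13^{146} ≡ 13^{2} ≡ 43 (mod 63)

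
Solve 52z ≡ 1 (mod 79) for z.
52^(-1) ≡ 38 (mod 79). Verification: 52 × 38 = 1976 ≡ 1 (mod 79)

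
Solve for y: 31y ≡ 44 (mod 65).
14

Since gcd(31, 65) = 1 divides 44, a solution exists.
Multiply both sides by the inverse of 31 mod 65:
  31^(-1) mod 65 = 21
  x ≡ 21 × 44 ≡ 924 ≡ 14 (mod 65)
Verification: 31 × 14 = 434 = 6 × 65 + 44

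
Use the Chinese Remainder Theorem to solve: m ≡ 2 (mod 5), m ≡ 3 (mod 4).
M = 5 × 4 = 20. M₁ = 4, y₁ ≡ 4 (mod 5). M₂ = 5, y₂ ≡ 1 (mod 4). m = 2×4×4 + 3×5×1 ≡ 7 (mod 20)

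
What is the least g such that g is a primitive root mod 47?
p - 1 = 46 has prime divisors 2, 23. h is a primitive root mod 47 iff h^(46/q) ≢ 1 (mod 47) for each such q.
h = 2: 2^23 ≡ 1, 2^2 ≡ 4 (mod 47); 2^23 ≡ 1, so not a primitive root.
h = 3: 3^23 ≡ 1, 3^2 ≡ 9 (mod 47); 3^23 ≡ 1, so not a primitive root.
h = 4: 4^23 ≡ 1, 4^2 ≡ 16 (mod 47); 4^23 ≡ 1, so not a primitive root.
h = 5: 5^23 ≡ 46, 5^2 ≡ 25 (mod 47); none is 1, so 5 has order 46 and is a primitive root.
The smallest primitive root mod 47 is g = 5.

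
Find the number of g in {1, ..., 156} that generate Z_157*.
Number of primitive roots mod 157 = φ(156) = 48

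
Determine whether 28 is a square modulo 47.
By Euler's criterion: 28^{23} ≡ 1 (mod 47). Since this equals 1, 28 is a QR.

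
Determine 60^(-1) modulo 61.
60^(-1) ≡ 60 (mod 61). Verification: 60 × 60 = 3600 ≡ 1 (mod 61)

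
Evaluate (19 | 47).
(19/47) = 19^{23} mod 47 = -1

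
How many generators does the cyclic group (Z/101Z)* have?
40

The number of primitive roots modulo p is φ(p-1) = φ(100)
φ(100) = 40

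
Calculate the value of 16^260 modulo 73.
Using Fermat: 16^{72} ≡ 1 (mod 73). 260 ≡ 44 (mod 72). So 16^{260} ≡ 16^{44} ≡ 32 (mod 73)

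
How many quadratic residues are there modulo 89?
For prime 89, there are (p-1)/2 = (89-1)/2 = 44 quadratic residues (excluding 0).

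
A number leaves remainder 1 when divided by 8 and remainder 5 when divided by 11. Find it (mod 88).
M = 8 × 11 = 88. M₁ = 11, y₁ ≡ 3 (mod 8). M₂ = 8, y₂ ≡ 7 (mod 11). x = 1×11×3 + 5×8×7 ≡ 49 (mod 88)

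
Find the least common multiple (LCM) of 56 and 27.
1512

First find GCD(56, 27) using the Euclidean algorithm:
56 = 2 × 27 + 2
27 = 13 × 2 + 1
2 = 2 × 1 + 0
GCD(56, 27) = 1

LCM formula: LCM(a, b) = (a × b) / GCD(a, b)
LCM(56, 27) = (56 × 27) / 1
LCM(56, 27) = 1512 / 1
LCM(56, 27) = 1512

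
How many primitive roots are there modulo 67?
20

The number of primitive roots modulo p is φ(p-1) = φ(66)
φ(66) = 20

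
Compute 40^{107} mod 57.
10

Using successive squaring:
Binary expansion of 107: 1101011
Powers of 40 mod 57 (each is the square of the previous):
  40^1 ≡ 40 (mod 57)
  40^2 ≡ 40² = 1600 ≡ 4 (mod 57)
  40^4 ≡ 4² = 16 ≡ 16 (mod 57)
  40^8 ≡ 16² = 256 ≡ 28 (mod 57)
  40^16 ≡ 28² = 784 ≡ 43 (mod 57)
  40^32 ≡ 43² = 1849 ≡ 25 (mod 57)
  40^64 ≡ 25² = 625 ≡ 55 (mod 57)
107 = 64 + 32 + 8 + 2 + 1, so 40^107 = 40^64 × 40^32 × 40^8 × 40^2 × 40^1 ≡ 55 × 25 × 28 × 4 × 40 (mod 57)
Multiplying step by step:
  55 × 25 = 1375 ≡ 7 (mod 57)
  7 × 28 = 196 ≡ 25 (mod 57)
  25 × 4 = 100 ≡ 43 (mod 57)
  43 × 40 = 1720 ≡ 10 (mod 57)
Result: 40^107 ≡ 10 (mod 57)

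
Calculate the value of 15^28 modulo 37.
Using repeated squaring. 28 = 16 + 8 + 4 (binary 11100). Repeated squaring mod 37: 15^1 ≡ 15; 15^2 ≡ 15² = 225 ≡ 3; 15^4 ≡ 3² = 9 ≡ 9; 15^8 ≡ 9² = 81 ≡ 7; 15^16 ≡ 7² = 49 ≡ 12. Multiply: 15^28 = 15^16 × 15^8 × 15^4 ≡ 12 × 7 × 9 (mod 37): 12 × 7 = 84 ≡ 10; 10 × 9 = 90 ≡ 16. So 15^28 ≡ 16 (mod 37).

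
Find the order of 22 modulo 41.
Powers of 22 mod 41: 22^1≡22, 22^2≡33, 22^3≡29, 22^4≡23, 22^5≡14, 22^6≡21, 22^7≡11, 22^8≡37, 22^9≡35, 22^10≡32, 22^11≡7, 22^12≡31, 22^13≡26, 22^14≡39, 22^15≡38, 22^16≡16, 22^17≡24, 22^18≡36, 22^19≡13, 22^20≡40, 22^21≡19, 22^22≡8, 22^23≡12, 22^24≡18, 22^25≡27, 22^26≡20, 22^27≡30, 22^28≡4, 22^29≡6, 22^30≡9, 22^31≡34, 22^32≡10, 22^33≡15, 22^34≡2, 22^35≡3, 22^36≡25, 22^37≡17, 22^38≡5, 22^39≡28, 22^40≡1. Order = 40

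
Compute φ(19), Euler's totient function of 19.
18

Prime factorization: 19 = 19
Using the formula φ(n) = n × Π(1 - 1/p) for each prime factor p:
φ(19) = 19 × (1 - 1/19)
φ(19) = 18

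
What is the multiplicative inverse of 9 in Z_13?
9^(-1) ≡ 3 (mod 13). Verification: 9 × 3 = 27 ≡ 1 (mod 13)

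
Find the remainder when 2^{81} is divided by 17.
By Fermat: 2^{16} ≡ 1 (mod 17). 81 = 5×16 + 1. So 2^{81} ≡ 2^{1} ≡ 2 (mod 17)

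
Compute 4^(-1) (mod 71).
18

Using Extended Euclidean Algorithm:
gcd(4, 71) = 1
Bezout coefficients: 4 × 18 + 71 × -1 = 1
So 4 × 18 ≡ 1 (mod 71)
The inverse is 18 mod 71 = 18
Verification: 4 × 18 = 72 = 1 × 71 + 1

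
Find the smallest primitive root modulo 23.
5

A primitive root g modulo p has order p-1 = 22
Prime divisors of 22: [2, 11]
g is a primitive root iff g^(22/q) ≢ 1 (mod 23) for each prime divisor q
Testing small values:
  g = 2: 2^11 ≡ 1, 2^2 ≡ 4 (mod 23) → 2^11 ≡ 1, not primitive root
  g = 3: 3^11 ≡ 1, 3^2 ≡ 9 (mod 23) → 3^11 ≡ 1, not primitive root
  g = 4: 4^11 ≡ 1, 4^2 ≡ 16 (mod 23) → 4^11 ≡ 1, not primitive root
  g = 5: 5^11 ≡ 22, 5^2 ≡ 2 (mod 23) → none is 1, primitive root!
The smallest primitive root is 5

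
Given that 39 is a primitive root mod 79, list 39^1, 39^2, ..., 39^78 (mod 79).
g^1, g^2, ..., g^{78} mod 79: {39, 20, 69, 5, 37, 21, 29, 25, 27, 26, 66, 46, 56, 51, 14, 72, 43, 18, 70, 44, 57, 11, 34, 62, 48, 55, 12, 73, 3, 38, 60, 49, 15, 32, 63, 8, 75, 2, 78, 40, 59, 10, 74, 42, 58, 50, 54, 52, 53, 13, 33, 23, 28, 65, 7, 36, 61, 9, 35, 22, 68, 45, 17, 31, 24, 67, 6, 76, 41, 19, 30, 64, 47, 16, 71, 4, 77, 1}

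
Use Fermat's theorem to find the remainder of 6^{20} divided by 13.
3

By Fermat's Little Theorem, a^(p-1) ≡ 1 (mod p) for prime p and gcd(a, p) = 1
Here p = 13, so 6^12 ≡ 1 (mod 13)
We can reduce the exponent: 20 mod 12 = 8
So 6^20 ≡ 6^8 (mod 13)
Computing: 6^8 mod 13 = 3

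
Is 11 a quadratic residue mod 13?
By Euler's criterion: 11^{6} ≡ 12 (mod 13). Since this equals -1 (≡ 12), 11 is not a QR.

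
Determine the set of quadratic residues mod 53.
QRs mod 53: {1, 4, 6, 7, 9, 10, 11, 13, 15, 16, 17, 24, 25, 28, 29, 36, 37, 38, 40, 42, 43, 44, 46, 47, 49, 52}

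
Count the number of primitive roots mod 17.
Number of primitive roots mod 17 = φ(16) = 8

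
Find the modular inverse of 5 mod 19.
5^(-1) ≡ 4 (mod 19). Verification: 5 × 4 = 20 ≡ 1 (mod 19)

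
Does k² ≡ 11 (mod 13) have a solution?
By Euler's criterion: 11^{6} ≡ 12 (mod 13). Since this equals -1 (≡ 12), 11 is not a QR.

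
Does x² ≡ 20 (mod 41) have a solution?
By Euler's criterion: 20^{20} ≡ 1 (mod 41). Since this equals 1, 20 is a QR.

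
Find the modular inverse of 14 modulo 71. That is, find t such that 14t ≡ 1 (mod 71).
66

Using Extended Euclidean Algorithm:
gcd(14, 71) = 1
Bezout coefficients: 14 × -5 + 71 × 1 = 1
So 14 × -5 ≡ 1 (mod 71)
The inverse is -5 mod 71 = 66
Verification: 14 × 66 = 924 = 13 × 71 + 1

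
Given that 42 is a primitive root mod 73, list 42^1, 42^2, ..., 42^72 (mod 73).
g^1, g^2, ..., g^{72} mod 73: {42, 12, 66, 71, 62, 49, 14, 4, 22, 48, 45, 65, 29, 50, 56, 16, 15, 46, 34, 41, 43, 54, 5, 64, 60, 38, 63, 18, 26, 70, 20, 37, 21, 6, 33, 72, 31, 61, 7, 2, 11, 24, 59, 69, 51, 25, 28, 8, 44, 23, 17, 57, 58, 27, 39, 32, 30, 19, 68, 9, 13, 35, 10, 55, 47, 3, 53, 36, 52, 67, 40, 1}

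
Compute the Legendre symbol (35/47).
(35/47) = 35^{23} mod 47 = -1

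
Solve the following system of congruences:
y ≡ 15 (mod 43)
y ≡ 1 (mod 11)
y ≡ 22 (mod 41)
13388

Using the Chinese Remainder Theorem:
M = product of moduli = 19393
For equation 1: M_1 = 451, 451 ≡ 21 (mod 43), inverse of 451 mod 43 is 41 (check: 21 × 41 = 861 ≡ 1 (mod 43))
For equation 2: M_2 = 1763, 1763 ≡ 3 (mod 11), inverse of 1763 mod 11 is 4 (check: 3 × 4 = 12 ≡ 1 (mod 11))
For equation 3: M_3 = 473, 473 ≡ 22 (mod 41), inverse of 473 mod 41 is 28 (check: 22 × 28 = 616 ≡ 1 (mod 41))
Combine: y ≡ Σ r_i×M_i×(M_i⁻¹ mod m_i) = 15×451×41 + 1×1763×4 + 22×473×28 = 277365 + 7052 + 291368 = 575785
575785 mod 19393 = 13388
y ≡ 13388 (mod 19393)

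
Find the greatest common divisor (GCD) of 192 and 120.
24

Using the Euclidean algorithm:
192 = 1 × 120 + 72
120 = 1 × 72 + 48
72 = 1 × 48 + 24
48 = 2 × 24 + 0

GCD(192, 120) = 24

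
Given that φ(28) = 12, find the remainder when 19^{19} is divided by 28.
By Euler: 19^{12} ≡ 1 (mod 28) since gcd(19, 28) = 1. 19 = 1×12 + 7. So 19^{19} ≡ 19^{7} ≡ 19 (mod 28)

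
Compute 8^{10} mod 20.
4

Using successive squaring:
Binary expansion of 10: 1010
Powers of 8 mod 20 (each is the square of the previous):
  8^1 ≡ 8 (mod 20)
  8^2 ≡ 8² = 64 ≡ 4 (mod 20)
  8^4 ≡ 4² = 16 ≡ 16 (mod 20)
  8^8 ≡ 16² = 256 ≡ 16 (mod 20)
10 = 8 + 2, so 8^10 = 8^8 × 8^2 ≡ 16 × 4 (mod 20)
Multiplying step by step:
  16 × 4 = 64 ≡ 4 (mod 20)
Result: 8^10 ≡ 4 (mod 20)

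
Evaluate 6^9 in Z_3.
6 ≡ 0 (mod 3). 9 = 8 + 1 (binary 1001). Repeated squaring mod 3: 0^1 ≡ 0; 0^2 ≡ 0² = 0 ≡ 0; 0^4 ≡ 0² = 0 ≡ 0; 0^8 ≡ 0² = 0 ≡ 0. Multiply: 6^9 ≡ 0^8 × 0^1 ≡ 0 × 0 (mod 3): 0 × 0 = 0 ≡ 0. So 6^9 ≡ 0 (mod 3).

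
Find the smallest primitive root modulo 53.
p - 1 = 52 has prime divisors 2, 13. h is a primitive root mod 53 iff h^(52/q) ≢ 1 (mod 53) for each such q.
h = 2: 2^26 ≡ 52, 2^4 ≡ 16 (mod 53); none is 1, so 2 has order 52 and is a primitive root.
The smallest primitive root mod 53 is g = 2.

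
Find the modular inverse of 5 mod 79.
5^(-1) ≡ 16 (mod 79). Verification: 5 × 16 = 80 ≡ 1 (mod 79)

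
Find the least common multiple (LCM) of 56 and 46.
1288

First find GCD(56, 46) using the Euclidean algorithm:
56 = 1 × 46 + 10
46 = 4 × 10 + 6
10 = 1 × 6 + 4
6 = 1 × 4 + 2
4 = 2 × 2 + 0
GCD(56, 46) = 2

LCM formula: LCM(a, b) = (a × b) / GCD(a, b)
LCM(56, 46) = (56 × 46) / 2
LCM(56, 46) = 2576 / 2
LCM(56, 46) = 1288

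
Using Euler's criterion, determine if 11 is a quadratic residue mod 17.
By Euler's criterion: 11^{8} ≡ 16 (mod 17). Since this equals -1 (≡ 16), 11 is not a QR.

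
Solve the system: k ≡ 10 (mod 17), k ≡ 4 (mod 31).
M = 17 × 31 = 527. M₁ = 31, y₁ ≡ 11 (mod 17). M₂ = 17, y₂ ≡ 11 (mod 31). k = 10×31×11 + 4×17×11 ≡ 469 (mod 527)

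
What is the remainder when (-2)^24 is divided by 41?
Using repeated squaring. (-2) ≡ 39 (mod 41). 24 = 16 + 8 (binary 11000). Repeated squaring mod 41: 39^1 ≡ 39; 39^2 ≡ 39² = 1521 ≡ 4; 39^4 ≡ 4² = 16 ≡ 16; 39^8 ≡ 16² = 256 ≡ 10; 39^16 ≡ 10² = 100 ≡ 18. Multiply: (-2)^24 ≡ 39^16 × 39^8 ≡ 18 × 10 (mod 41): 18 × 10 = 180 ≡ 16. So (-2)^24 ≡ 16 (mod 41).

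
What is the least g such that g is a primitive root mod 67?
p - 1 = 66 has prime divisors 2, 3, 11. h is a primitive root mod 67 iff h^(66/q) ≢ 1 (mod 67) for each such q.
h = 2: 2^33 ≡ 66, 2^22 ≡ 37, 2^6 ≡ 64 (mod 67); none is 1, so 2 has order 66 and is a primitive root.
The smallest primitive root mod 67 is g = 2.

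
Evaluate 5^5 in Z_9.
5 = 4 + 1 (binary 101). Repeated squaring mod 9: 5^1 ≡ 5; 5^2 ≡ 5² = 25 ≡ 7; 5^4 ≡ 7² = 49 ≡ 4. Multiply: 5^5 = 5^4 × 5^1 ≡ 4 × 5 (mod 9): 4 × 5 = 20 ≡ 2. So 5^5 ≡ 2 (mod 9).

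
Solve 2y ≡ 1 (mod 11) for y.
6

Using Extended Euclidean Algorithm:
gcd(2, 11) = 1
Bezout coefficients: 2 × -5 + 11 × 1 = 1
So 2 × -5 ≡ 1 (mod 11)
The inverse is -5 mod 11 = 6
Verification: 2 × 6 = 12 = 1 × 11 + 1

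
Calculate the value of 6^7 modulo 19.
7 = 4 + 2 + 1 (binary 111). Repeated squaring mod 19: 6^1 ≡ 6; 6^2 ≡ 6² = 36 ≡ 17; 6^4 ≡ 17² = 289 ≡ 4. Multiply: 6^7 = 6^4 × 6^2 × 6^1 ≡ 4 × 17 × 6 (mod 19): 4 × 17 = 68 ≡ 11; 11 × 6 = 66 ≡ 9. So 6^7 ≡ 9 (mod 19).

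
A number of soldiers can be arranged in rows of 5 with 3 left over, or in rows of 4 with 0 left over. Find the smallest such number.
M = 5 × 4 = 20. M₁ = 4, y₁ ≡ 4 (mod 5). M₂ = 5, y₂ ≡ 1 (mod 4). k = 3×4×4 + 0×5×1 ≡ 8 (mod 20). The smallest positive such number is 8.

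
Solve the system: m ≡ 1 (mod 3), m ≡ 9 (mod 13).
M = 3 × 13 = 39. M₁ = 13, y₁ ≡ 1 (mod 3). M₂ = 3, y₂ ≡ 9 (mod 13). m = 1×13×1 + 9×3×9 ≡ 22 (mod 39)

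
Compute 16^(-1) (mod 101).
19

Using Extended Euclidean Algorithm:
gcd(16, 101) = 1
Bezout coefficients: 16 × 19 + 101 × -3 = 1
So 16 × 19 ≡ 1 (mod 101)
The inverse is 19 mod 101 = 19
Verification: 16 × 19 = 304 = 3 × 101 + 1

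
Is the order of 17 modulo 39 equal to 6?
Yes, ord_39(17) = 6.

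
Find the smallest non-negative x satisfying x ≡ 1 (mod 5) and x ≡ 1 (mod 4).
M = 5 × 4 = 20. M₁ = 4, y₁ ≡ 4 (mod 5). M₂ = 5, y₂ ≡ 1 (mod 4). x = 1×4×4 + 1×5×1 ≡ 1 (mod 20)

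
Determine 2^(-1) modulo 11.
2^(-1) ≡ 6 (mod 11). Verification: 2 × 6 = 12 ≡ 1 (mod 11)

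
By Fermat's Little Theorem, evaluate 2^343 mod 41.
By Fermat: 2^{40} ≡ 1 (mod 41). 343 = 8×40 + 23. So 2^{343} ≡ 2^{23} ≡ 8 (mod 41)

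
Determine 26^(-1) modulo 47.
26^(-1) ≡ 38 (mod 47). Verification: 26 × 38 = 988 ≡ 1 (mod 47)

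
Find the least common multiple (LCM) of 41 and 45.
1845

First find GCD(41, 45) using the Euclidean algorithm:
41 = 0 × 45 + 41
45 = 1 × 41 + 4
41 = 10 × 4 + 1
4 = 4 × 1 + 0
GCD(41, 45) = 1

LCM formula: LCM(a, b) = (a × b) / GCD(a, b)
LCM(41, 45) = (41 × 45) / 1
LCM(41, 45) = 1845 / 1
LCM(41, 45) = 1845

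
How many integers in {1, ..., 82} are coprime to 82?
40

Prime factorization: 82 = 2 × 41
Using the formula φ(n) = n × Π(1 - 1/p) for each prime factor p:
φ(82) = 82 × (1 - 1/2) × (1 - 1/41)
φ(82) = 40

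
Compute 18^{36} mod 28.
8

Using successive squaring:
Binary expansion of 36: 100100
Powers of 18 mod 28 (each is the square of the previous):
  18^1 ≡ 18 (mod 28)
  18^2 ≡ 18² = 324 ≡ 16 (mod 28)
  18^4 ≡ 16² = 256 ≡ 4 (mod 28)
  18^8 ≡ 4² = 16 ≡ 16 (mod 28)
  18^16 ≡ 16² = 256 ≡ 4 (mod 28)
  18^32 ≡ 4² = 16 ≡ 16 (mod 28)
36 = 32 + 4, so 18^36 = 18^32 × 18^4 ≡ 16 × 4 (mod 28)
Multiplying step by step:
  16 × 4 = 64 ≡ 8 (mod 28)
Result: 18^36 ≡ 8 (mod 28)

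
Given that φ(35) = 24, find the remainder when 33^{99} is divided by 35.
By Euler: 33^{24} ≡ 1 (mod 35) since gcd(33, 35) = 1. 99 = 4×24 + 3. So 33^{99} ≡ 33^{3} ≡ 27 (mod 35)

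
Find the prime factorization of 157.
157

Divide by primes starting from smallest:
157 ÷ 157 = 1

157 = 157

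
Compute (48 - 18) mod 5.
0

(48 - 18) = 30
30 mod 5 = 0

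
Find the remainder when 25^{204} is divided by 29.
By Fermat: 25^{28} ≡ 1 (mod 29). 204 = 7×28 + 8. So 25^{204} ≡ 25^{8} ≡ 25 (mod 29)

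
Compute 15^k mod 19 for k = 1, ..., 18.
g^1, g^2, ..., g^{18} mod 19: {15, 16, 12, 9, 2, 11, 13, 5, 18, 4, 3, 7, 10, 17, 8, 6, 14, 1}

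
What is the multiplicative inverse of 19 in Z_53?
19^(-1) ≡ 14 (mod 53). Verification: 19 × 14 = 266 ≡ 1 (mod 53)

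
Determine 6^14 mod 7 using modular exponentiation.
Using Fermat: 6^{6} ≡ 1 (mod 7). 14 ≡ 2 (mod 6). So 6^{14} ≡ 6^{2} ≡ 1 (mod 7)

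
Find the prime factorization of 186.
2 × 3 × 31

Divide by primes starting from smallest:
186 ÷ 2 = 93
93 ÷ 3 = 31
31 ÷ 31 = 1

186 = 2 × 3 × 31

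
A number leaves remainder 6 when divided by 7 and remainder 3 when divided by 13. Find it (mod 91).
M = 7 × 13 = 91. M₁ = 13, y₁ ≡ 6 (mod 7). M₂ = 7, y₂ ≡ 2 (mod 13). r = 6×13×6 + 3×7×2 ≡ 55 (mod 91)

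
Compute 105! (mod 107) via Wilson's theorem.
(106)! = (105)! × (106) ≡ -1 (mod 107). So (105)! ≡ -1 × (106)^(-1) ≡ (-1)×(-1) = 1 (mod 107)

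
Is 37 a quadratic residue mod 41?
By Euler's criterion: 37^{20} ≡ 1 (mod 41). Since this equals 1, 37 is a QR.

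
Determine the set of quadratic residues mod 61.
QRs mod 61: {1, 3, 4, 5, 9, 12, 13, 14, 15, 16, 19, 20, 22, 25, 27, 34, 36, 39, 41, 42, 45, 46, 47, 48, 49, 52, 56, 57, 58, 60}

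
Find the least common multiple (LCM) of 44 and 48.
528

First find GCD(44, 48) using the Euclidean algorithm:
44 = 0 × 48 + 44
48 = 1 × 44 + 4
44 = 11 × 4 + 0
GCD(44, 48) = 4

LCM formula: LCM(a, b) = (a × b) / GCD(a, b)
LCM(44, 48) = (44 × 48) / 4
LCM(44, 48) = 2112 / 4
LCM(44, 48) = 528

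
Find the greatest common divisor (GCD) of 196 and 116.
4

Using the Euclidean algorithm:
196 = 1 × 116 + 80
116 = 1 × 80 + 36
80 = 2 × 36 + 8
36 = 4 × 8 + 4
8 = 2 × 4 + 0

GCD(196, 116) = 4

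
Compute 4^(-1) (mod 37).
28

Using Extended Euclidean Algorithm:
gcd(4, 37) = 1
Bezout coefficients: 4 × -9 + 37 × 1 = 1
So 4 × -9 ≡ 1 (mod 37)
The inverse is -9 mod 37 = 28
Verification: 4 × 28 = 112 = 3 × 37 + 1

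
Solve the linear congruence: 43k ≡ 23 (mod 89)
44

Since gcd(43, 89) = 1 divides 23, a solution exists.
Multiply both sides by the inverse of 43 mod 89:
  43^(-1) mod 89 = 29
  x ≡ 29 × 23 ≡ 667 ≡ 44 (mod 89)
Verification: 43 × 44 = 1892 = 21 × 89 + 23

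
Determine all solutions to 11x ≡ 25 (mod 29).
26

Since gcd(11, 29) = 1 divides 25, a solution exists.
Multiply both sides by the inverse of 11 mod 29:
  11^(-1) mod 29 = 8
  x ≡ 8 × 25 ≡ 200 ≡ 26 (mod 29)
Verification: 11 × 26 = 286 = 9 × 29 + 25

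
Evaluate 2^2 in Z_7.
2 = 2 (binary 10). Repeated squaring mod 7: 2^1 ≡ 2; 2^2 ≡ 2² = 4 ≡ 4. So 2^2 ≡ 4 (mod 7).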